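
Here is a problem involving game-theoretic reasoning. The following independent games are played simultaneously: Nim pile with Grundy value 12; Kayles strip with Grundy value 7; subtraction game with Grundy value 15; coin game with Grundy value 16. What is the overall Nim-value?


By the Sprague-Grundy theorem, the Grundy value of a sum of games is the XOR of individual Grundy values.
Nim pile: Grundy value = 12. Running XOR: 0 XOR 12 = 12
Kayles strip: Grundy value = 7. Running XOR: 12 XOR 7 = 11
subtraction game: Grundy value = 15. Running XOR: 11 XOR 15 = 4
coin game: Grundy value = 16. Running XOR: 4 XOR 16 = 20
The combined Grundy value is 20.

20


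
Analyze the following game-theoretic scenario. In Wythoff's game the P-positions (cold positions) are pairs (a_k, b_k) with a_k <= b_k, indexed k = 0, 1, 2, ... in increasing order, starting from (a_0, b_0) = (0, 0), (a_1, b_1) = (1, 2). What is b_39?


By Wythoff's theorem, a_k = floor(k * phi) and b_k = floor(k * phi^2) = a_k + k, where phi = (1 + sqrt(5))/2 is the golden ratio.
phi = (1 + sqrt(5))/2 = 1.618034
phi^2 = phi + 1 = 2.618034
k = 39
k * phi^2 = 39 * 2.618034 = 102.103326
b_39 = floor(k * phi^2) = 102 (check: a_39 + k = 63 + 39 = 102)

102


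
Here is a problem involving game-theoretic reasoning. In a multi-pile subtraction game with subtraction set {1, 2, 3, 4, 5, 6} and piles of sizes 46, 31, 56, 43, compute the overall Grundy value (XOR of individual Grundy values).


Subtraction set: {1, 2, 3, 4, 5, 6}
For this subtraction set, G(n) = n mod 7 (period = max + 1 = 7).
Pile 1 (size 46): G(46) = 46 mod 7 = 4
Pile 2 (size 31): G(31) = 31 mod 7 = 3
Pile 3 (size 56): G(56) = 56 mod 7 = 0
Pile 4 (size 43): G(43) = 43 mod 7 = 1
Total Grundy value = XOR of all: 4 XOR 3 XOR 0 XOR 1 = 6

6


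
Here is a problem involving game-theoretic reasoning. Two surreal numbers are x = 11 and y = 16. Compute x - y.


x = 11, y = 16
x - y = 11 - 16 = -5

-5


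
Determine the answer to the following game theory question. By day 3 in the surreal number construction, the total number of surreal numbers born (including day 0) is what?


Day 0: {|} = 0 is born. Count = 1.
Day n: the number of surreal numbers born by day n is 2^(n+1) - 1.
By day 0: 2^1 - 1 = 1
By day 1: 2^2 - 1 = 3
By day 2: 2^3 - 1 = 7
By day 3: 2^4 - 1 = 15
By day 3: 15 surreal numbers.

15


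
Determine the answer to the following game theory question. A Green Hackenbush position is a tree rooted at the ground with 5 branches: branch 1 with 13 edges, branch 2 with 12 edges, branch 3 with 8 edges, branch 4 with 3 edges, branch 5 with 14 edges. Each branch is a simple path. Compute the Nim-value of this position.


The tree has 5 branches from the ground vertex.
In Green Hackenbush, the Nim-value of a simple path of length k is k.
Branch 1: length 13, Nim-value = 13
Branch 2: length 12, Nim-value = 12
Branch 3: length 8, Nim-value = 8
Branch 4: length 3, Nim-value = 3
Branch 5: length 14, Nim-value = 14
Total Nim-value = XOR of all branch values:
0 XOR 13 = 13
13 XOR 12 = 1
1 XOR 8 = 9
9 XOR 3 = 10
10 XOR 14 = 4
Nim-value of the tree = 4

4


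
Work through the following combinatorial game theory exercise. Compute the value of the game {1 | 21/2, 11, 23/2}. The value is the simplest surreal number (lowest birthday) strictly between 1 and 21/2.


Left options: {1}, max = 1
Right options: {21/2, 11, 23/2}, min = 21/2
All options are numbers and max(Left) < min(Right), so by the simplicity theorem the value is the simplest (earliest-born) number strictly between 1 and 21/2.
Integers 2 through 10 all lie strictly between 1 and 21/2.
Among integers, the simplest (lowest birthday = smallest |n|; 0 is born on day 0, +-n on day n) is 2.
No non-integer in the interval can be simpler: if x is a non-integer in the interval, then floor(x) or ceil(x) also lies in the interval (the interval contains an integer), and both are proper prefixes of x's sign expansion, i.e. born earlier. So the game value is 2.
Game value = 2

2


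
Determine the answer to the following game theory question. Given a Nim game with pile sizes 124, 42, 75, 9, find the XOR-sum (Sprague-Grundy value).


We need the XOR (exclusive or) of all pile sizes.
After XOR-ing pile 1 (size 124): 0 XOR 124 = 124
After XOR-ing pile 2 (size 42): 124 XOR 42 = 86
After XOR-ing pile 3 (size 75): 86 XOR 75 = 29
After XOR-ing pile 4 (size 9): 29 XOR 9 = 20
The Nim-value of this position is 20.

20


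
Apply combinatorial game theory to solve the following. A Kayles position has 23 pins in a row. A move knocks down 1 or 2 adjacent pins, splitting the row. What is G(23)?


Kayles: a move removes 1 or 2 adjacent pins from a contiguous row.
Removing pins from a row of k leaves two independent rows (a, b) with a + b = k - 1 (one pin) or a + b = k - 2 (two pins); an end removal gives a = 0.
By Sprague-Grundy, G(k) = mex{ G(a) XOR G(b) } over all these splits. G(0) = 0.
G(1): splits (0,0):0^0=0 -> mex({0}) = 1
G(2): splits (0,1):0^1=1 (0,0):0^0=0 -> mex({0, 1}) = 2
G(3): splits (0,2):0^2=2 (1,1):1^1=0 (0,1):0^1=1 -> mex({0, 1, 2}) = 3
G(4): splits (0,3):0^3=3 (1,2):1^2=3 (0,2):0^2=2 (1,1):1^1=0 -> mex({0, 2, 3}) = 1
G(5): splits (0,4):0^1=1 (1,3):1^3=2 (2,2):2^2=0 (0,3):0^3=3 (1,2):1^2=3 -> mex({0, 1, 2, 3}) = 4
G(6) = mex({0, 1, 2, 4}) = 3
G(7) = mex({0, 1, 3, 4, 5}) = 2
G(8) = mex({0, 2, 3, 5, 6}) = 1
G(9) = mex({0, 1, 2, 3, 6, 7}) = 4
G(10) = mex({0, 1, 3, 4, 5, 7}) = 2
G(11) = mex({0, 1, 2, 3, 4, 5}) = 6
G(12) = mex({0, 1, 2, 3, 5, 6, 7}) = 4
G(13) = mex({0, 2, 3, 4, 6, 7}) = 1
G(14) = mex({0, 1, 4, 5, 6, 7}) = 2
G(15) = mex({0, 1, 2, 3, 4, 5, 6}) = 7
G(16) = mex({0, 2, 3, 5, 6, 7}) = 1
G(17) = mex({0, 1, 2, 3, 5, 6, 7}) = 4
G(18) = mex({0, 1, 2, 4, 5, 6}) = 3
G(19) = mex({0, 1, 3, 4, 5, 7}) = 2
G(20) = mex({0, 2, 3, 4, 5, 6, 7}) = 1
G(21) = mex({0, 1, 2, 3, 5, 6, 7}) = 4
G(22) = mex({0, 1, 2, 3, 4, 5, 7}) = 6
G(23) = mex({0, 1, 2, 3, 4, 5, 6}) = 7
Therefore G(23) = 7.

7


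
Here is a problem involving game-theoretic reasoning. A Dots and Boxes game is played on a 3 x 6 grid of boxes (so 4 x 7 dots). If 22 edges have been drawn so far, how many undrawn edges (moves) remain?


Grid: 3 x 6 boxes, i.e. 4 rows and 7 columns of dots.
Horizontal edges: (rows + 1) * cols = 4 * 6 = 24
Vertical edges: rows * (cols + 1) = 3 * 7 = 21
Total edges: 24 + 21 = 45
Edges drawn: 22
Remaining: 45 - 22 = 23

23


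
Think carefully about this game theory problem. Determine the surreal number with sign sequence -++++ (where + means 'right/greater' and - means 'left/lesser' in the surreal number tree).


Sign expansion: -++++
Rule: track bounds (lo, hi), initially (-inf, +inf). On '+', the current value becomes lo and we move to the simplest number in (value, hi): value + 1 if hi = +inf, otherwise the midpoint (value + hi)/2. On '-', the current value becomes hi and we move to value - 1 if lo = -inf, otherwise the midpoint (lo + value)/2.
Start at 0.
Step 1: sign = -, move left. Bounds: (-inf, 0). Value = -1
Step 2: sign = +, move right. Bounds: (-1, 0). Value = -1/2
Step 3: sign = +, move right. Bounds: (-1/2, 0). Value = -1/4
Step 4: sign = +, move right. Bounds: (-1/4, 0). Value = -1/8
Step 5: sign = +, move right. Bounds: (-1/8, 0). Value = -1/16
The surreal number with sign expansion -++++ is -1/16.

-1/16


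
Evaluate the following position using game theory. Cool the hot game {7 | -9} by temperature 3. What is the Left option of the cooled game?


Original game: {7 | -9} (a switch {a | b} with a > b).
Cooling by t (for t below the temperature (a - b)/2 = 8) taxes each move by t: {a | b} cooled by t is {a - t | b + t}.
Cooling amount: t = 3
Cooled Left option: 7 - 3 = 4
Cooled Right option: -9 + 3 = -6
Cooled game: {4 | -6}
Left option = 4

4


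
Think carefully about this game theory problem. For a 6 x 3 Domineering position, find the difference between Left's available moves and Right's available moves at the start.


Board is 6 x 3 (rows x cols).
Left (vertical) placements: (rows-1) * cols = 5 * 3 = 15
Right (horizontal) placements: rows * (cols-1) = 6 * 2 = 12
Advantage = Left - Right = 15 - 12 = 3

3


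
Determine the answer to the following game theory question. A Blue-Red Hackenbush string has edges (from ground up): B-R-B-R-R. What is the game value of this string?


Edges (from ground): B-R-B-R-R
By Berlekamp's sign-expansion rule, a Blue-Red Hackenbush stalk has the value of the surreal number whose sign sequence is the edge sequence with B -> + and R -> -.
Sign sequence: +-+--
Trace the sign expansion in the surreal number tree, starting from 0:
Edge 1: B (sign +) -> bounds (0, +inf), value = 1
Edge 2: R (sign -) -> bounds (0, 1), value = 1/2
Edge 3: B (sign +) -> bounds (1/2, 1), value = 3/4
Edge 4: R (sign -) -> bounds (1/2, 3/4), value = 5/8
Edge 5: R (sign -) -> bounds (1/2, 5/8), value = 9/16
Game value = 9/16

9/16


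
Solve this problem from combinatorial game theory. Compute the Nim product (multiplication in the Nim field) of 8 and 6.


Nim multiplication is bilinear over XOR: (u XOR v) * w = (u*w) XOR (v*w).
So we split each operand into its bit components and XOR the pairwise Nim products.
8 = 8 (as XOR of powers of 2).
6 = 2 + 4 (as XOR of powers of 2).
Using the standard Nim-product table on single bits:
  2*2 = 3,   2*4 = 8,   2*8 = 12,
  4*4 = 6,   4*8 = 11,  8*8 = 13,
and  1*x = x (identity), k*l = l*k (commutative).
Pairwise Nim products:
  8 * 2 = 12
  8 * 4 = 11
XOR them: 12 XOR 11 = 7.
Result: 8 * 6 = 7 (in Nim).

7


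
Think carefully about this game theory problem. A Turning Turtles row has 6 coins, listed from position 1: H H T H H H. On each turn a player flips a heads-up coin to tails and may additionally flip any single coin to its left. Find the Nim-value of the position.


Coins: H H T H H H
Key fact: a single head at position k behaves exactly like a Nim heap of size k (turning it to T and optionally flipping a coin at j < k corresponds to moving the heap from k to j, or to 0), and heads combine as a disjunctive sum (two heads at the same place would cancel, matching j XOR j = 0). So the Nim-value is the XOR of the 1-indexed positions of the heads.
Face-up positions (1-indexed): [1, 2, 4, 5, 6]
XOR 0 with 1: 0 XOR 1 = 1
XOR 1 with 2: 1 XOR 2 = 3
XOR 3 with 4: 3 XOR 4 = 7
XOR 7 with 5: 7 XOR 5 = 2
XOR 2 with 6: 2 XOR 6 = 4
Nim-value = 4

4


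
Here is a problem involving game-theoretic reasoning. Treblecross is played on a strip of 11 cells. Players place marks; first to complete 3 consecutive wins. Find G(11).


Treblecross: place X on empty cells; 3-in-a-row wins.
Playing within two cells of an existing X lets the opponent win at once, so sensible play treats the cells i-2..i+2 around each X as dead. The player left with no safe cell loses, so this is a normal-play take-away game on strips of safe cells.
Placing X at cell i (0-indexed) of a strip of k safe cells leaves independent strips of sizes max(0, i-2) and max(0, k-i-3). Hence G(k) = mex{ G(max(0,i-2)) XOR G(max(0,k-i-3)) : 0 <= i < k }, with G(0) = 0.
G(1): splits (0,0):0^0=0 -> mex({0}) = 1
G(2): splits (0,0):0^0=0 -> mex({0}) = 1
G(3): splits (0,0):0^0=0 -> mex({0}) = 1
G(4): splits (0,1):0^1=1 (0,0):0^0=0 -> mex({0, 1}) = 2
G(5): splits (0,2):0^1=1 (0,1):0^1=1 (0,0):0^0=0 -> mex({0, 1}) = 2
G(6) = mex({1}) = 0
G(7) = mex({0, 1, 2}) = 3
G(8) = mex({0, 1, 2}) = 3
G(9) = mex({0, 2}) = 1
G(10) = mex({0, 2, 3}) = 1
G(11) = mex({0, 3}) = 1
Therefore G(11) = 1.

1


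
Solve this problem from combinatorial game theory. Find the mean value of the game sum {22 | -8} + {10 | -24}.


G1 = {22 | -8}, G2 = {10 | -24}
Each is a switch {a | b} with numbers a > b; its mean value is (a + b)/2, and mean value is additive over game sums: m(G1 + G2) = m(G1) + m(G2).
Mean of G1 = (22 + (-8))/2 = 14/2 = 7
Mean of G2 = (10 + (-24))/2 = -14/2 = -7
Mean of G1 + G2 = 7 + -7 = 0

0


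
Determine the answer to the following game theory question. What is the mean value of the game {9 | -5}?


Game = {9 | -5}, a switch {a | b} with numbers a > b.
Its thermograph has left wall a - t and right wall b + t, which meet at t = (a - b)/2, where both equal (a + b)/2. So the mast (mean value) is at (a + b)/2.
Mean = (9 + (-5))/2 = 4/2 = 2

2


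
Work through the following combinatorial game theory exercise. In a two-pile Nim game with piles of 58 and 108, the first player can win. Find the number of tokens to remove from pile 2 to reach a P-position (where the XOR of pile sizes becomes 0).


Piles: 58 and 108
Current XOR: 58 XOR 108 = 86 (non-zero, so this is an N-position).
To make the XOR zero, we need to find a move that balances the piles.
For pile 2 (size 108): target = 108 XOR 86 = 58
We reduce pile 2 from 108 to 58.
Tokens removed: 108 - 58 = 50
Verification: 58 XOR 58 = 0

50


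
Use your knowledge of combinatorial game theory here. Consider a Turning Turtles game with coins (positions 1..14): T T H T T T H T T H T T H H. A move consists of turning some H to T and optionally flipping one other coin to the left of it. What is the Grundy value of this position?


Coins: T T H T T T H T T H T T H H
Key fact: a single head at position k behaves exactly like a Nim heap of size k (turning it to T and optionally flipping a coin at j < k corresponds to moving the heap from k to j, or to 0), and heads combine as a disjunctive sum (two heads at the same place would cancel, matching j XOR j = 0). So the Nim-value is the XOR of the 1-indexed positions of the heads.
Face-up positions (1-indexed): [3, 7, 10, 13, 14]
XOR 0 with 3: 0 XOR 3 = 3
XOR 3 with 7: 3 XOR 7 = 4
XOR 4 with 10: 4 XOR 10 = 14
XOR 14 with 13: 14 XOR 13 = 3
XOR 3 with 14: 3 XOR 14 = 13
Nim-value = 13

13


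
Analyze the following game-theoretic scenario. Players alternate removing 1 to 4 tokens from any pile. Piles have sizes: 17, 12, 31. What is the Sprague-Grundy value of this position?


Subtraction set: {1, 2, 3, 4}
For this subtraction set, G(n) = n mod 5 (period = max + 1 = 5).
Pile 1 (size 17): G(17) = 17 mod 5 = 2
Pile 2 (size 12): G(12) = 12 mod 5 = 2
Pile 3 (size 31): G(31) = 31 mod 5 = 1
Total Grundy value = XOR of all: 2 XOR 2 XOR 1 = 1

1


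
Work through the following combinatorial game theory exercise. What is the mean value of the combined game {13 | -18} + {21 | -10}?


G1 = {13 | -18}, G2 = {21 | -10}
Each is a switch {a | b} with numbers a > b; its mean value is (a + b)/2, and mean value is additive over game sums: m(G1 + G2) = m(G1) + m(G2).
Mean of G1 = (13 + (-18))/2 = -5/2 = -5/2
Mean of G2 = (21 + (-10))/2 = 11/2 = 11/2
Mean of G1 + G2 = -5/2 + 11/2 = 3

3


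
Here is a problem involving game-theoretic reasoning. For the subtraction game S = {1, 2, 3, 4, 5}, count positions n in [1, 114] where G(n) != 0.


Subtraction set S = {1, 2, 3, 4, 5}, so G(n) = n mod 6.
G(n) = 0 when n is a multiple of 6.
Multiples of 6 in [1, 114]: 19
N-positions (nonzero Grundy) = 114 - 19 = 95

95


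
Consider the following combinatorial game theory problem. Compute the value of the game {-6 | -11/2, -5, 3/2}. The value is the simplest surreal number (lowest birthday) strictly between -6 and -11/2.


Left options: {-6}, max = -6
Right options: {-11/2, -5, 3/2}, min = -11/2
All options are numbers and max(Left) < min(Right), so by the simplicity theorem the value is the simplest (earliest-born) number strictly between -6 and -11/2.
No integer lies strictly between -6 and -11/2, so the value is the dyadic rational m/2^k in the interval with the smallest k (then m odd); search k = 1, 2, ...:
Denominator 2: no odd multiple of 1/2 lies strictly between -6 and -11/2.
Denominator 4: -23/4 lies strictly between -6 and -11/2 -- found.
The simplest number in the interval is -23/4.
Game value = -23/4

-23/4


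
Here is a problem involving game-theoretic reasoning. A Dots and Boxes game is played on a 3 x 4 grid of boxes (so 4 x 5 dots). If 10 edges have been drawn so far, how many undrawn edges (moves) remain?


Grid: 3 x 4 boxes, i.e. 4 rows and 5 columns of dots.
Horizontal edges: (rows + 1) * cols = 4 * 4 = 16
Vertical edges: rows * (cols + 1) = 3 * 5 = 15
Total edges: 16 + 15 = 31
Edges drawn: 10
Remaining: 31 - 10 = 21

21


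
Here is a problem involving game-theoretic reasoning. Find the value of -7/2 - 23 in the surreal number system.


x = -7/2, y = 23
Converting to common denominator: 2
x = -7/2, y = 46/2
x - y = -7/2 - 23 = -53/2

-53/2


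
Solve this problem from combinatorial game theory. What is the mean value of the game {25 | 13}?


Game = {25 | 13}, a switch {a | b} with numbers a > b.
Its thermograph has left wall a - t and right wall b + t, which meet at t = (a - b)/2, where both equal (a + b)/2. So the mast (mean value) is at (a + b)/2.
Mean = (25 + (13))/2 = 38/2 = 19

19


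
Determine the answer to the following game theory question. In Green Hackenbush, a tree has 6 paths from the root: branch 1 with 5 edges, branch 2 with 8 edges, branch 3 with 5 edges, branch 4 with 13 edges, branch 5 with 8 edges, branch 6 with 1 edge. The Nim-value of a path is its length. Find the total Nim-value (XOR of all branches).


The tree has 6 branches from the ground vertex.
In Green Hackenbush, the Nim-value of a simple path of length k is k.
Branch 1: length 5, Nim-value = 5
Branch 2: length 8, Nim-value = 8
Branch 3: length 5, Nim-value = 5
Branch 4: length 13, Nim-value = 13
Branch 5: length 8, Nim-value = 8
Branch 6: length 1, Nim-value = 1
Total Nim-value = XOR of all branch values:
0 XOR 5 = 5
5 XOR 8 = 13
13 XOR 5 = 8
8 XOR 13 = 5
5 XOR 8 = 13
13 XOR 1 = 12
Nim-value of the tree = 12

12


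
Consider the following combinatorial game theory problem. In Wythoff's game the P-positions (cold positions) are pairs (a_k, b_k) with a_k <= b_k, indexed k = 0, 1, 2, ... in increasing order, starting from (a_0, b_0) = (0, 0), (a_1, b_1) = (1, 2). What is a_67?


By Wythoff's theorem, a_k = floor(k * phi) and b_k = floor(k * phi^2) = a_k + k, where phi = (1 + sqrt(5))/2 is the golden ratio.
phi = (1 + sqrt(5))/2 = 1.618034
k = 67
k * phi = 67 * 1.618034 = 108.408277
a_67 = floor(k * phi) = 108

108


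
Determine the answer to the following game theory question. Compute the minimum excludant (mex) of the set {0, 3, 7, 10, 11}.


Set = {0, 3, 7, 10, 11}
0 is in the set.
1 is NOT in the set. This is the mex.
mex = 1

1


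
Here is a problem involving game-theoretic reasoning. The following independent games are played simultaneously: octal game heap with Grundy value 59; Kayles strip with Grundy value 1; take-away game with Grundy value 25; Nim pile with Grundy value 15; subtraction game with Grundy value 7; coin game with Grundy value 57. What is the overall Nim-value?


By the Sprague-Grundy theorem, the Grundy value of a sum of games is the XOR of individual Grundy values.
octal game heap: Grundy value = 59. Running XOR: 0 XOR 59 = 59
Kayles strip: Grundy value = 1. Running XOR: 59 XOR 1 = 58
take-away game: Grundy value = 25. Running XOR: 58 XOR 25 = 35
Nim pile: Grundy value = 15. Running XOR: 35 XOR 15 = 44
subtraction game: Grundy value = 7. Running XOR: 44 XOR 7 = 43
coin game: Grundy value = 57. Running XOR: 43 XOR 57 = 18
The combined Grundy value is 18.

18


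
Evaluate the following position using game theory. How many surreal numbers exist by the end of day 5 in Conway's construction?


Day 0: {|} = 0 is born. Count = 1.
Day n: the number of surreal numbers born by day n is 2^(n+1) - 1.
By day 0: 2^1 - 1 = 1
By day 1: 2^2 - 1 = 3
By day 2: 2^3 - 1 = 7
By day 3: 2^4 - 1 = 15
By day 4: 2^5 - 1 = 31
By day 5: 2^6 - 1 = 63
By day 5: 63 surreal numbers.

63


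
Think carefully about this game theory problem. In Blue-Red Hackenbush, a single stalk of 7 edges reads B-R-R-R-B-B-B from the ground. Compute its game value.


Edges (from ground): B-R-R-R-B-B-B
By Berlekamp's sign-expansion rule, a Blue-Red Hackenbush stalk has the value of the surreal number whose sign sequence is the edge sequence with B -> + and R -> -.
Sign sequence: +---+++
Trace the sign expansion in the surreal number tree, starting from 0:
Edge 1: B (sign +) -> bounds (0, +inf), value = 1
Edge 2: R (sign -) -> bounds (0, 1), value = 1/2
Edge 3: R (sign -) -> bounds (0, 1/2), value = 1/4
Edge 4: R (sign -) -> bounds (0, 1/4), value = 1/8
Edge 5: B (sign +) -> bounds (1/8, 1/4), value = 3/16
Edge 6: B (sign +) -> bounds (3/16, 1/4), value = 7/32
Edge 7: B (sign +) -> bounds (7/32, 1/4), value = 15/64
Game value = 15/64

15/64


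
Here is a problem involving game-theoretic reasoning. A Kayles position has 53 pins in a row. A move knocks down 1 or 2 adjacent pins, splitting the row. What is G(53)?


Kayles: a move removes 1 or 2 adjacent pins from a contiguous row.
Removing pins from a row of k leaves two independent rows (a, b) with a + b = k - 1 (one pin) or a + b = k - 2 (two pins); an end removal gives a = 0.
By Sprague-Grundy, G(k) = mex{ G(a) XOR G(b) } over all these splits. G(0) = 0.
G(1): splits (0,0):0^0=0 -> mex({0}) = 1
G(2): splits (0,1):0^1=1 (0,0):0^0=0 -> mex({0, 1}) = 2
G(3): splits (0,2):0^2=2 (1,1):1^1=0 (0,1):0^1=1 -> mex({0, 1, 2}) = 3
G(4): splits (0,3):0^3=3 (1,2):1^2=3 (0,2):0^2=2 (1,1):1^1=0 -> mex({0, 2, 3}) = 1
G(5): splits (0,4):0^1=1 (1,3):1^3=2 (2,2):2^2=0 (0,3):0^3=3 (1,2):1^2=3 -> mex({0, 1, 2, 3}) = 4
G(6) = mex({0, 1, 2, 4}) = 3
G(7) = mex({0, 1, 3, 4, 5}) = 2
G(8) = mex({0, 2, 3, 5, 6}) = 1
G(9) = mex({0, 1, 2, 3, 6, 7}) = 4
G(10) = mex({0, 1, 3, 4, 5, 7}) = 2
G(11) = mex({0, 1, 2, 3, 4, 5}) = 6
G(12) = mex({0, 1, 2, 3, 5, 6, 7}) = 4
G(13) = mex({0, 2, 3, 4, 6, 7}) = 1
G(14) = mex({0, 1, 4, 5, 6, 7}) = 2
G(15) = mex({0, 1, 2, 3, 4, 5, 6}) = 7
G(16) = mex({0, 2, 3, 5, 6, 7}) = 1
G(17) = mex({0, 1, 2, 3, 5, 6, 7}) = 4
G(18) = mex({0, 1, 2, 4, 5, 6}) = 3
G(19) = mex({0, 1, 3, 4, 5, 7}) = 2
G(20) = mex({0, 2, 3, 4, 5, 6, 7}) = 1
G(21) = mex({0, 1, 2, 3, 5, 6, 7}) = 4
G(22) = mex({0, 1, 2, 3, 4, 5, 7}) = 6
G(23) = mex({0, 1, 2, 3, 4, 5, 6}) = 7
G(24) = mex({0, 1, 2, 3, 5, 6, 7}) = 4
G(25) = mex({0, 2, 3, 4, 6, 7}) = 1
G(26) = mex({0, 1, 3, 4, 5, 6, 7}) = 2
G(27) = mex({0, 1, 2, 3, 4, 5, 6, 7}) = 8
G(28) = mex({0, 1, 2, 3, 4, 6, 7, 8}) = 5
G(29) = mex({0, 1, 2, 3, 5, 6, 7, 8, 9}) = 4
G(30) = mex({0, 1, 2, 3, 4, 5, 6, 9, 10}) = 7
G(31) = mex({0, 1, 3, 4, 5, 7, 10, 11}) = 2
G(32) = mex({0, 2, 3, 4, 5, 6, 7, 9, 11}) = 1
G(33) = mex({0, 1, 2, 3, 4, 5, 6, 7, 9, 12}) = 8
G(34) = mex({0, 1, 2, 3, 4, 5, 7, 8, 11, 12}) = 6
G(35) = mex({0, 1, 2, 3, 4, 5, 6, 8, 9, 10, 11}) = 7
G(36) = mex({0, 1, 2, 3, 5, 6, 7, 9, 10}) = 4
G(37) = mex({0, 2, 3, 4, 6, 7, 9, 10, 11, 12}) = 1
G(38) = mex({0, 1, 3, 4, 5, 6, 7, 9, 10, 11, 12}) = 2
G(39) = mex({0, 1, 2, 4, 5, 6, 7, 9, 10, 12, 14}) = 3
G(40) = mex({0, 2, 3, 4, 6, 7, 11, 12, 14}) = 1
G(41) = mex({0, 1, 2, 3, 5, 6, 7, 9, 10, 11, 12}) = 4
G(42) = mex({0, 1, 2, 3, 4, 5, 6, 9, 10}) = 7
G(43) = mex({0, 1, 3, 4, 5, 7, 9, 10, 12, 15}) = 2
G(44) = mex({0, 2, 3, 4, 5, 6, 7, 9, 10, 12, 15}) = 1
G(45) = mex({0, 1, 2, 3, 4, 5, 6, 7, 9, 10, 12, 14}) = 8
G(46) = mex({0, 1, 3, 4, 5, 7, 8, 11, 12, 14}) = 2
G(47) = mex({0, 1, 2, 3, 4, 5, 6, 8, 9, 10, 11, 12}) = 7
G(48) = mex({0, 1, 2, 3, 5, 6, 7, 9, 10}) = 4
G(49) = mex({0, 2, 3, 4, 6, 7, 9, 10, 11, 12, 15}) = 1
G(50) = mex({0, 1, 4, 5, 6, 7, 9, 11, 12, 14, 15}) = 2
G(51) = mex({0, 1, 2, 3, 4, 5, 6, 7, 9, 12, 14, 15}) = 8
G(52) = mex({0, 2, 3, 4, 5, 6, 7, 8, 11, 12, 15}) = 1
G(53) = mex({0, 1, 2, 3, 5, 6, 7, 8, 9, 10, 11, 12}) = 4
Therefore G(53) = 4.

4


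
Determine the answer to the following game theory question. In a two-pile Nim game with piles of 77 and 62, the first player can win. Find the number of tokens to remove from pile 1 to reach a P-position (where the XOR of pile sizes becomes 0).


Piles: 77 and 62
Current XOR: 77 XOR 62 = 115 (non-zero, so this is an N-position).
To make the XOR zero, we need to find a move that balances the piles.
For pile 1 (size 77): target = 77 XOR 115 = 62
We reduce pile 1 from 77 to 62.
Tokens removed: 77 - 62 = 15
Verification: 62 XOR 62 = 0

15


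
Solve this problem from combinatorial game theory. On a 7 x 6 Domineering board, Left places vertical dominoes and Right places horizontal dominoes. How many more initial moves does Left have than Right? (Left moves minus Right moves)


Board is 7 x 6 (rows x cols).
Left (vertical) placements: (rows-1) * cols = 6 * 6 = 36
Right (horizontal) placements: rows * (cols-1) = 7 * 5 = 35
Advantage = Left - Right = 36 - 35 = 1

1


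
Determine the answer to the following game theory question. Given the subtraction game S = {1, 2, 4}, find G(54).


The subtraction set is S = {1, 2, 4}.
G(k) = mex{ G(k - s) : s in S, s <= k }. We compute iteratively: G(0) = 0.
G(1) = mex({0}) = 1
G(2) = mex({0, 1}) = 2
G(3) = mex({1, 2}) = 0
G(4) = mex({0, 2}) = 1
G(5) = mex({0, 1}) = 2
G(6) = mex({1, 2}) = 0
Observe that G(3)..G(6) = 0, 1, 2, 0 repeats G(0)..G(3) = 0, 1, 2, 0.
For k >= max(S) = 4, G(k) is determined by the previous 4 values G(k-4)..G(k-1); a window of 4 consecutive values has recurred shifted by 3, so by induction G(k + 3) = G(k) for all k >= 0: the sequence is periodic from the start with period 3.
One period: G(0..2) = 0, 1, 2.
54 mod 3 = 0, so G(54) = G(0) = 0.

0


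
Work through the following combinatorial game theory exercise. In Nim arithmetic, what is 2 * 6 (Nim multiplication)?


Nim multiplication is bilinear over XOR: (u XOR v) * w = (u*w) XOR (v*w).
So we split each operand into its bit components and XOR the pairwise Nim products.
2 = 2 (as XOR of powers of 2).
6 = 2 + 4 (as XOR of powers of 2).
Using the standard Nim-product table on single bits:
  2*2 = 3,   2*4 = 8,   2*8 = 12,
  4*4 = 6,   4*8 = 11,  8*8 = 13,
and  1*x = x (identity), k*l = l*k (commutative).
Pairwise Nim products:
  2 * 2 = 3
  2 * 4 = 8
XOR them: 3 XOR 8 = 11.
Result: 2 * 6 = 11 (in Nim).

11


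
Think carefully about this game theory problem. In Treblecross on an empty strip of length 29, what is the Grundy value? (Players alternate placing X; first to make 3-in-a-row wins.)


Treblecross: place X on empty cells; 3-in-a-row wins.
Playing within two cells of an existing X lets the opponent win at once, so sensible play treats the cells i-2..i+2 around each X as dead. The player left with no safe cell loses, so this is a normal-play take-away game on strips of safe cells.
Placing X at cell i (0-indexed) of a strip of k safe cells leaves independent strips of sizes max(0, i-2) and max(0, k-i-3). Hence G(k) = mex{ G(max(0,i-2)) XOR G(max(0,k-i-3)) : 0 <= i < k }, with G(0) = 0.
G(1): splits (0,0):0^0=0 -> mex({0}) = 1
G(2): splits (0,0):0^0=0 -> mex({0}) = 1
G(3): splits (0,0):0^0=0 -> mex({0}) = 1
G(4): splits (0,1):0^1=1 (0,0):0^0=0 -> mex({0, 1}) = 2
G(5): splits (0,2):0^1=1 (0,1):0^1=1 (0,0):0^0=0 -> mex({0, 1}) = 2
G(6) = mex({1}) = 0
G(7) = mex({0, 1, 2}) = 3
G(8) = mex({0, 1, 2}) = 3
G(9) = mex({0, 2}) = 1
G(10) = mex({0, 2, 3}) = 1
G(11) = mex({0, 3}) = 1
G(12) = mex({1, 3}) = 0
G(13) = mex({0, 1, 2, 3}) = 4
G(14) = mex({0, 1, 2}) = 3
G(15) = mex({0, 1, 2}) = 3
G(16) = mex({0, 1, 2, 4}) = 3
G(17) = mex({0, 1, 3, 4}) = 2
G(18) = mex({0, 1, 3, 4}) = 2
G(19) = mex({0, 1, 3, 5}) = 2
G(20) = mex({0, 1, 2, 3, 5}) = 4
G(21) = mex({0, 1, 2, 3, 5}) = 4
G(22) = mex({1, 2, 6}) = 0
G(23) = mex({0, 1, 2, 3, 4, 6}) = 5
G(24) = mex({0, 1, 2, 3, 4}) = 5
G(25) = mex({0, 1, 3, 4, 7}) = 2
G(26) = mex({0, 1, 3, 4, 5, 7}) = 2
G(27) = mex({0, 1, 3, 5}) = 2
G(28) = mex({0, 1, 2, 5}) = 3
G(29) = mex({0, 1, 2, 4, 5, 6}) = 3
Therefore G(29) = 3.

3


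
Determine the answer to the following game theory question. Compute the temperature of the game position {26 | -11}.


The game is {26 | -11}, a switch {a | b} with numbers a > b.
Cooling {a | b} by t gives {a - t | b + t}, which stops being hot when a - t = b + t, i.e. at t = (a - b)/2. So the temperature of a switch is (a - b)/2.
Temperature = (Left option - Right option) / 2
= (26 - (-11)) / 2
= 37 / 2
= 37/2

37/2


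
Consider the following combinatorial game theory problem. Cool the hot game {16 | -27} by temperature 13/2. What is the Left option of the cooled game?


Original game: {16 | -27} (a switch {a | b} with a > b).
Cooling by t (for t below the temperature (a - b)/2 = 43/2) taxes each move by t: {a | b} cooled by t is {a - t | b + t}.
Cooling amount: t = 13/2
Cooled Left option: 16 - 13/2 = 19/2
Cooled Right option: -27 + 13/2 = -41/2
Cooled game: {19/2 | -41/2}
Left option = 19/2

19/2


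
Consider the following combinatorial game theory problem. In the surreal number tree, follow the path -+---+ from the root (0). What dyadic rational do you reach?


Sign expansion: -+---+
Rule: track bounds (lo, hi), initially (-inf, +inf). On '+', the current value becomes lo and we move to the simplest number in (value, hi): value + 1 if hi = +inf, otherwise the midpoint (value + hi)/2. On '-', the current value becomes hi and we move to value - 1 if lo = -inf, otherwise the midpoint (lo + value)/2.
Start at 0.
Step 1: sign = -, move left. Bounds: (-inf, 0). Value = -1
Step 2: sign = +, move right. Bounds: (-1, 0). Value = -1/2
Step 3: sign = -, move left. Bounds: (-1, -1/2). Value = -3/4
Step 4: sign = -, move left. Bounds: (-1, -3/4). Value = -7/8
Step 5: sign = -, move left. Bounds: (-1, -7/8). Value = -15/16
Step 6: sign = +, move right. Bounds: (-15/16, -7/8). Value = -29/32
The surreal number with sign expansion -+---+ is -29/32.

-29/32


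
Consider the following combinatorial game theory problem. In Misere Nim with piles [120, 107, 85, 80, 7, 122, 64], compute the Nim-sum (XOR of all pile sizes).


We need the XOR (exclusive or) of all pile sizes.
After XOR-ing pile 1 (size 120): 0 XOR 120 = 120
After XOR-ing pile 2 (size 107): 120 XOR 107 = 19
After XOR-ing pile 3 (size 85): 19 XOR 85 = 70
After XOR-ing pile 4 (size 80): 70 XOR 80 = 22
After XOR-ing pile 5 (size 7): 22 XOR 7 = 17
After XOR-ing pile 6 (size 122): 17 XOR 122 = 107
After XOR-ing pile 7 (size 64): 107 XOR 64 = 43
The Nim-value of this position is 43.

43


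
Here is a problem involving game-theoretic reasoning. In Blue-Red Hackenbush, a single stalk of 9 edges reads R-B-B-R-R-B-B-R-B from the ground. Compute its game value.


Edges (from ground): R-B-B-R-R-B-B-R-B
By Berlekamp's sign-expansion rule, a Blue-Red Hackenbush stalk has the value of the surreal number whose sign sequence is the edge sequence with B -> + and R -> -.
Sign sequence: -++--++-+
Trace the sign expansion in the surreal number tree, starting from 0:
Edge 1: R (sign -) -> bounds (-inf, 0), value = -1
Edge 2: B (sign +) -> bounds (-1, 0), value = -1/2
Edge 3: B (sign +) -> bounds (-1/2, 0), value = -1/4
Edge 4: R (sign -) -> bounds (-1/2, -1/4), value = -3/8
Edge 5: R (sign -) -> bounds (-1/2, -3/8), value = -7/16
Edge 6: B (sign +) -> bounds (-7/16, -3/8), value = -13/32
Edge 7: B (sign +) -> bounds (-13/32, -3/8), value = -25/64
Edge 8: R (sign -) -> bounds (-13/32, -25/64), value = -51/128
Edge 9: B (sign +) -> bounds (-51/128, -25/64), value = -101/256
Game value = -101/256

-101/256


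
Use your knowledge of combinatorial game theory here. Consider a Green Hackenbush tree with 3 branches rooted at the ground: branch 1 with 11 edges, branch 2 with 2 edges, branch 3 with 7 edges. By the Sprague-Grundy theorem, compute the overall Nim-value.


The tree has 3 branches from the ground vertex.
In Green Hackenbush, the Nim-value of a simple path of length k is k.
Branch 1: length 11, Nim-value = 11
Branch 2: length 2, Nim-value = 2
Branch 3: length 7, Nim-value = 7
Total Nim-value = XOR of all branch values:
0 XOR 11 = 11
11 XOR 2 = 9
9 XOR 7 = 14
Nim-value of the tree = 14

14


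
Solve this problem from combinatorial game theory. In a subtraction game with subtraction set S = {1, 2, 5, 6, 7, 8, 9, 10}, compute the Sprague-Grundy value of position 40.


The subtraction set is S = {1, 2, 5, 6, 7, 8, 9, 10}.
G(k) = mex{ G(k - s) : s in S, s <= k }. We compute iteratively: G(0) = 0.
G(1) = mex({0}) = 1
G(2) = mex({0, 1}) = 2
G(3) = mex({1, 2}) = 0
G(4) = mex({0, 2}) = 1
G(5) = mex({0, 1}) = 2
G(6) = mex({0, 1, 2}) = 3
G(7) = mex({0, 1, 2, 3}) = 4
G(8) = mex({0, 1, 2, 3, 4}) = 5
G(9) = mex({0, 1, 2, 4, 5}) = 3
G(10) = mex({0, 1, 2, 3, 5}) = 4
G(11) = mex({0, 1, 2, 3, 4}) = 5
G(12) = mex({0, 1, 2, 3, 4, 5}) = 6
G(13) = mex({0, 1, 2, 3, 4, 5, 6}) = 7
G(14) = mex({1, 2, 3, 4, 5, 6, 7}) = 0
G(15) = mex({0, 2, 3, 4, 5, 7}) = 1
G(16) = mex({0, 1, 3, 4, 5}) = 2
G(17) = mex({1, 2, 3, 4, 5, 6}) = 0
G(18) = mex({0, 2, 3, 4, 5, 6, 7}) = 1
G(19) = mex({0, 1, 3, 4, 5, 6, 7}) = 2
G(20) = mex({0, 1, 2, 4, 5, 6, 7}) = 3
G(21) = mex({0, 1, 2, 3, 5, 6, 7}) = 4
G(22) = mex({0, 1, 2, 3, 4, 6, 7}) = 5
G(23) = mex({0, 1, 2, 4, 5, 7}) = 3
Observe that G(14)..G(23) = 0, 1, 2, 0, 1, 2, 3, 4, 5, 3 repeats G(0)..G(9) = 0, 1, 2, 0, 1, 2, 3, 4, 5, 3.
For k >= max(S) = 10, G(k) is determined by the previous 10 values G(k-10)..G(k-1); a window of 10 consecutive values has recurred shifted by 14, so by induction G(k + 14) = G(k) for all k >= 0: the sequence is periodic from the start with period 14.
One period: G(0..13) = 0, 1, 2, 0, 1, 2, 3, 4, 5, 3, 4, 5, 6, 7.
40 mod 14 = 12, so G(40) = G(12) = 6.

6


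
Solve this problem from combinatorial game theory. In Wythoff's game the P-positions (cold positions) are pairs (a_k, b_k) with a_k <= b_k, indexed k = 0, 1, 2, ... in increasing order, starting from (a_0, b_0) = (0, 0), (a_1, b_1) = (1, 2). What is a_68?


By Wythoff's theorem, a_k = floor(k * phi) and b_k = floor(k * phi^2) = a_k + k, where phi = (1 + sqrt(5))/2 is the golden ratio.
phi = (1 + sqrt(5))/2 = 1.618034
k = 68
k * phi = 68 * 1.618034 = 110.026311
a_68 = floor(k * phi) = 110

110


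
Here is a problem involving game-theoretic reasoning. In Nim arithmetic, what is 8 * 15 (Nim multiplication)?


Nim multiplication is bilinear over XOR: (u XOR v) * w = (u*w) XOR (v*w).
So we split each operand into its bit components and XOR the pairwise Nim products.
8 = 8 (as XOR of powers of 2).
15 = 1 + 2 + 4 + 8 (as XOR of powers of 2).
Using the standard Nim-product table on single bits:
  2*2 = 3,   2*4 = 8,   2*8 = 12,
  4*4 = 6,   4*8 = 11,  8*8 = 13,
and  1*x = x (identity), k*l = l*k (commutative).
Pairwise Nim products:
  8 * 1 = 8
  8 * 2 = 12
  8 * 4 = 11
  8 * 8 = 13
XOR them: 8 XOR 12 XOR 11 XOR 13 = 2.
Result: 8 * 15 = 2 (in Nim).

2


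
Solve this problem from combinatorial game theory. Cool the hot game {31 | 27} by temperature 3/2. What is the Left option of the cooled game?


Original game: {31 | 27} (a switch {a | b} with a > b).
Cooling by t (for t below the temperature (a - b)/2 = 2) taxes each move by t: {a | b} cooled by t is {a - t | b + t}.
Cooling amount: t = 3/2
Cooled Left option: 31 - 3/2 = 59/2
Cooled Right option: 27 + 3/2 = 57/2
Cooled game: {59/2 | 57/2}
Left option = 59/2

59/2


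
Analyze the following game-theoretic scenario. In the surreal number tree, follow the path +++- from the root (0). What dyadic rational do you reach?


Sign expansion: +++-
Rule: track bounds (lo, hi), initially (-inf, +inf). On '+', the current value becomes lo and we move to the simplest number in (value, hi): value + 1 if hi = +inf, otherwise the midpoint (value + hi)/2. On '-', the current value becomes hi and we move to value - 1 if lo = -inf, otherwise the midpoint (lo + value)/2.
Start at 0.
Step 1: sign = +, move right. Bounds: (0, +inf). Value = 1
Step 2: sign = +, move right. Bounds: (1, +inf). Value = 2
Step 3: sign = +, move right. Bounds: (2, +inf). Value = 3
Step 4: sign = -, move left. Bounds: (2, 3). Value = 5/2
The surreal number with sign expansion +++- is 5/2.

5/2


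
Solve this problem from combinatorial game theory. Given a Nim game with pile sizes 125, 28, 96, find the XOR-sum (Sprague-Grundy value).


We need the XOR (exclusive or) of all pile sizes.
After XOR-ing pile 1 (size 125): 0 XOR 125 = 125
After XOR-ing pile 2 (size 28): 125 XOR 28 = 97
After XOR-ing pile 3 (size 96): 97 XOR 96 = 1
The Nim-value of this position is 1.

1


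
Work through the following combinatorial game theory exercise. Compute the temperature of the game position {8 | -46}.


The game is {8 | -46}, a switch {a | b} with numbers a > b.
Cooling {a | b} by t gives {a - t | b + t}, which stops being hot when a - t = b + t, i.e. at t = (a - b)/2. So the temperature of a switch is (a - b)/2.
Temperature = (Left option - Right option) / 2
= (8 - (-46)) / 2
= 54 / 2
= 27

27


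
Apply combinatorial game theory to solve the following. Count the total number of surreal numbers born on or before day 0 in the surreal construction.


Day 0: {|} = 0 is born. Count = 1.
Day n: the number of surreal numbers born by day n is 2^(n+1) - 1.
By day 0: 2^1 - 1 = 1
By day 0: 1 surreal numbers.

1


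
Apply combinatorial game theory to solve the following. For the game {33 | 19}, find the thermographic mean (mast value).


Game = {33 | 19}, a switch {a | b} with numbers a > b.
Its thermograph has left wall a - t and right wall b + t, which meet at t = (a - b)/2, where both equal (a + b)/2. So the mast (mean value) is at (a + b)/2.
Mean = (33 + (19))/2 = 52/2 = 26

26


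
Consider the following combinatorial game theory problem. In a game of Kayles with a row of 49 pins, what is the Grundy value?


Kayles: a move removes 1 or 2 adjacent pins from a contiguous row.
Removing pins from a row of k leaves two independent rows (a, b) with a + b = k - 1 (one pin) or a + b = k - 2 (two pins); an end removal gives a = 0.
By Sprague-Grundy, G(k) = mex{ G(a) XOR G(b) } over all these splits. G(0) = 0.
G(1): splits (0,0):0^0=0 -> mex({0}) = 1
G(2): splits (0,1):0^1=1 (0,0):0^0=0 -> mex({0, 1}) = 2
G(3): splits (0,2):0^2=2 (1,1):1^1=0 (0,1):0^1=1 -> mex({0, 1, 2}) = 3
G(4): splits (0,3):0^3=3 (1,2):1^2=3 (0,2):0^2=2 (1,1):1^1=0 -> mex({0, 2, 3}) = 1
G(5): splits (0,4):0^1=1 (1,3):1^3=2 (2,2):2^2=0 (0,3):0^3=3 (1,2):1^2=3 -> mex({0, 1, 2, 3}) = 4
G(6) = mex({0, 1, 2, 4}) = 3
G(7) = mex({0, 1, 3, 4, 5}) = 2
G(8) = mex({0, 2, 3, 5, 6}) = 1
G(9) = mex({0, 1, 2, 3, 6, 7}) = 4
G(10) = mex({0, 1, 3, 4, 5, 7}) = 2
G(11) = mex({0, 1, 2, 3, 4, 5}) = 6
G(12) = mex({0, 1, 2, 3, 5, 6, 7}) = 4
G(13) = mex({0, 2, 3, 4, 6, 7}) = 1
G(14) = mex({0, 1, 4, 5, 6, 7}) = 2
G(15) = mex({0, 1, 2, 3, 4, 5, 6}) = 7
G(16) = mex({0, 2, 3, 5, 6, 7}) = 1
G(17) = mex({0, 1, 2, 3, 5, 6, 7}) = 4
G(18) = mex({0, 1, 2, 4, 5, 6}) = 3
G(19) = mex({0, 1, 3, 4, 5, 7}) = 2
G(20) = mex({0, 2, 3, 4, 5, 6, 7}) = 1
G(21) = mex({0, 1, 2, 3, 5, 6, 7}) = 4
G(22) = mex({0, 1, 2, 3, 4, 5, 7}) = 6
G(23) = mex({0, 1, 2, 3, 4, 5, 6}) = 7
G(24) = mex({0, 1, 2, 3, 5, 6, 7}) = 4
G(25) = mex({0, 2, 3, 4, 6, 7}) = 1
G(26) = mex({0, 1, 3, 4, 5, 6, 7}) = 2
G(27) = mex({0, 1, 2, 3, 4, 5, 6, 7}) = 8
G(28) = mex({0, 1, 2, 3, 4, 6, 7, 8}) = 5
G(29) = mex({0, 1, 2, 3, 5, 6, 7, 8, 9}) = 4
G(30) = mex({0, 1, 2, 3, 4, 5, 6, 9, 10}) = 7
G(31) = mex({0, 1, 3, 4, 5, 7, 10, 11}) = 2
G(32) = mex({0, 2, 3, 4, 5, 6, 7, 9, 11}) = 1
G(33) = mex({0, 1, 2, 3, 4, 5, 6, 7, 9, 12}) = 8
G(34) = mex({0, 1, 2, 3, 4, 5, 7, 8, 11, 12}) = 6
G(35) = mex({0, 1, 2, 3, 4, 5, 6, 8, 9, 10, 11}) = 7
G(36) = mex({0, 1, 2, 3, 5, 6, 7, 9, 10}) = 4
G(37) = mex({0, 2, 3, 4, 6, 7, 9, 10, 11, 12}) = 1
G(38) = mex({0, 1, 3, 4, 5, 6, 7, 9, 10, 11, 12}) = 2
G(39) = mex({0, 1, 2, 4, 5, 6, 7, 9, 10, 12, 14}) = 3
G(40) = mex({0, 2, 3, 4, 6, 7, 11, 12, 14}) = 1
G(41) = mex({0, 1, 2, 3, 5, 6, 7, 9, 10, 11, 12}) = 4
G(42) = mex({0, 1, 2, 3, 4, 5, 6, 9, 10}) = 7
G(43) = mex({0, 1, 3, 4, 5, 7, 9, 10, 12, 15}) = 2
G(44) = mex({0, 2, 3, 4, 5, 6, 7, 9, 10, 12, 15}) = 1
G(45) = mex({0, 1, 2, 3, 4, 5, 6, 7, 9, 10, 12, 14}) = 8
G(46) = mex({0, 1, 3, 4, 5, 7, 8, 11, 12, 14}) = 2
G(47) = mex({0, 1, 2, 3, 4, 5, 6, 8, 9, 10, 11, 12}) = 7
G(48) = mex({0, 1, 2, 3, 5, 6, 7, 9, 10}) = 4
G(49) = mex({0, 2, 3, 4, 6, 7, 9, 10, 11, 12, 15}) = 1
Therefore G(49) = 1.

1


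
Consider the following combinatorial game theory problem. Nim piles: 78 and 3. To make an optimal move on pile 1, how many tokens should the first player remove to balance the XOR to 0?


Piles: 78 and 3
Current XOR: 78 XOR 3 = 77 (non-zero, so this is an N-position).
To make the XOR zero, we need to find a move that balances the piles.
For pile 1 (size 78): target = 78 XOR 77 = 3
We reduce pile 1 from 78 to 3.
Tokens removed: 78 - 3 = 75
Verification: 3 XOR 3 = 0

75


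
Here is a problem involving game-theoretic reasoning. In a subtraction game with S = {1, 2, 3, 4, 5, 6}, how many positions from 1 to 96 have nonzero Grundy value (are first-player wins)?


Subtraction set S = {1, 2, 3, 4, 5, 6}, so G(n) = n mod 7.
G(n) = 0 when n is a multiple of 7.
Multiples of 7 in [1, 96]: 13
N-positions (nonzero Grundy) = 96 - 13 = 83

83
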